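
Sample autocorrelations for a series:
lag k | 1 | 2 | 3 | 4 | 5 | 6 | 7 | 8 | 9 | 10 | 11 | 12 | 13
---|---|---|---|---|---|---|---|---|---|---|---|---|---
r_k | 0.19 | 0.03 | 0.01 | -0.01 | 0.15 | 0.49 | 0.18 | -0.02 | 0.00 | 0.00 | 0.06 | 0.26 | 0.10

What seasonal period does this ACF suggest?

6

The largest autocorrelation is r_6 = 0.49, with a weaker echo at lag 12 (0.26); the remaining lags stay at or below 0.19.
The dominant spike at lag 6 indicates a seasonal period of 6.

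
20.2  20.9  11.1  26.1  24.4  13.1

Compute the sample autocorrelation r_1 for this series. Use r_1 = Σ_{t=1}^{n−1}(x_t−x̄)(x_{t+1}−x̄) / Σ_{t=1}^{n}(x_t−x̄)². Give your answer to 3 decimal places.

-0.355

Mean x̄ = (20.2 + 20.9 + 11.1 + 26.1 + 24.4 + 13.1)/6 = 19.3000
Σ(x_t−x̄)(x_{t+1}−x̄) = (1.4400) + (-13.1200) + (-55.7600) + (34.6800) + (-31.6200) = -64.3800
Denominator Σ(x_t−x̄)² = 181.3000
r_1 = -64.3800 / 181.3000 = -0.355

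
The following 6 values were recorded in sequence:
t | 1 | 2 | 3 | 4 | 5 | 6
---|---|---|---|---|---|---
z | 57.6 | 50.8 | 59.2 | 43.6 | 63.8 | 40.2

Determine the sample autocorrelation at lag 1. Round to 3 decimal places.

-0.740

Mean z̄ = (57.6 + 50.8 + 59.2 + 43.6 + 63.8 + 40.2)/6 = 52.5333
Deviations from mean: 5.0667, -1.7333, 6.6667, -8.9333, 11.2667, -12.3333
Σ(z_t−z̄)(z_{t+1}−z̄) = (-8.7822) + (-11.5556) + (-59.5556) + (-100.6489) + (-138.9556) = -319.4978
Denominator Σ(z_t−z̄)² = 431.9733
r_1 = -319.4978 / 431.9733 = -0.740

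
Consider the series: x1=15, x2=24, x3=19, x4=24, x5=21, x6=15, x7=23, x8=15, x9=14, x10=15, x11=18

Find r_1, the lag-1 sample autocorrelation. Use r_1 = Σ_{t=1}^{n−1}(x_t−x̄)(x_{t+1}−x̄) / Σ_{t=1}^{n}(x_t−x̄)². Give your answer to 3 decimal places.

Mean x̄ = (15 + 24 + 19 + 24 + 21 + 15 + 23 + 15 + 14 + 15 + 18)/11 = 18.4545
Numerator Σ_{t=1}^{10}(x_t−x̄)(x_{t+1}−x̄) = -6.8430
Denominator Σ(x_t−x̄)² = 156.7273
r_1 = -6.8430 / 156.7273 = -0.044

-0.044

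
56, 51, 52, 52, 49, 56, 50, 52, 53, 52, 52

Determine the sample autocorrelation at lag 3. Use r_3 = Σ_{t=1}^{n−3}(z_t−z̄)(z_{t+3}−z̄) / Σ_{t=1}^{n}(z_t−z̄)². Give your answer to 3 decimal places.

Mean z̄ = (56 + 51 + 52 + 52 + 49 + 56 + 50 + 52 + 53 + 52 + 52)/11 = 52.2727
Numerator Σ_{t=1}^{8}(z_t−z̄)(z_{t+3}−z̄) = 7.0496
Denominator Σ(z_t−z̄)² = 46.1818
r_3 = 7.0496 / 46.1818 = 0.153

0.153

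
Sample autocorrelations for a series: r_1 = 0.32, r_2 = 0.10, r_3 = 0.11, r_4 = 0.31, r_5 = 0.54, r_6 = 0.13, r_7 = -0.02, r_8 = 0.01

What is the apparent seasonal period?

The largest autocorrelation is r_5 = 0.54; the remaining lags stay at or below 0.32. The elevated value at lag 1 (0.32), dropping to 0.10 at lag 2, reflects decaying short-term dependence rather than seasonality.
The dominant spike at lag 5 indicates a seasonal period of 5.

5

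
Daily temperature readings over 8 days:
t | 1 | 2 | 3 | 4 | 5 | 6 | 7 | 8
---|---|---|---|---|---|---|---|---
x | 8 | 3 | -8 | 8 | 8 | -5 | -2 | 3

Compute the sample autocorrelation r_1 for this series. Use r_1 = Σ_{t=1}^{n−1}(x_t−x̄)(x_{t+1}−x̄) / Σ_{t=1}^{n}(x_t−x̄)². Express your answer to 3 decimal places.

-0.171

Mean x̄ = (8 + 3 − 8 + 8 + 8 − 5 − 2 + 3)/8 = 1.8750
Σ(x_t−x̄)(x_{t+1}−x̄) = (6.8906) + (-11.1094) + (-60.4844) + (37.5156) + (-42.1094) + (26.6406) + (-4.3594) = -47.0156
Denominator Σ(x_t−x̄)² = 274.8750
r_1 = -47.0156 / 274.8750 = -0.171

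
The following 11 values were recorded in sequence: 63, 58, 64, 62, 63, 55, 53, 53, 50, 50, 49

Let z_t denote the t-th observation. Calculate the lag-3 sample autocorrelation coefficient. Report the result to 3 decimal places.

Mean z̄ = (63 + 58 + 64 + 62 + 63 + 55 + 53 + 53 + 50 + 50 + 49)/11 = 56.3636
Numerator Σ_{t=1}^{8}(z_t−z̄)(z_{t+3}−z̄) = 51.4215
Denominator Σ(z_t−z̄)² = 340.5455
r_3 = 51.4215 / 340.5455 = 0.151

0.151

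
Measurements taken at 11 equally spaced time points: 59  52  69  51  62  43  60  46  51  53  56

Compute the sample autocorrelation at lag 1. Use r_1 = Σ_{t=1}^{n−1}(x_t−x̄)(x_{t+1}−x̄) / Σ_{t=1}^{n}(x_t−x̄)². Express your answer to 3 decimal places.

Mean x̄ = (59 + 52 + 69 + 51 + 62 + 43 + 60 + 46 + 51 + 53 + 56)/11 = 54.7273
Numerator Σ_{t=1}^{10}(x_t−x̄)(x_{t+1}−x̄) = -287.2562
Denominator Σ(x_t−x̄)² = 556.1818
r_1 = -287.2562 / 556.1818 = -0.516

-0.516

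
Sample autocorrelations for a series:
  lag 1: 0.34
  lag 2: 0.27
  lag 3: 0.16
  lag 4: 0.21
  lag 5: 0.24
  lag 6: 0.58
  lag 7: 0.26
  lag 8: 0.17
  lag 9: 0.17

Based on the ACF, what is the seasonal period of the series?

6

The largest autocorrelation is r_6 = 0.58; the remaining lags stay at or below 0.34. The elevated value at lag 1 (0.34), dropping to 0.27 at lag 2, reflects decaying short-term dependence rather than seasonality.
The dominant spike at lag 6 indicates a seasonal period of 6.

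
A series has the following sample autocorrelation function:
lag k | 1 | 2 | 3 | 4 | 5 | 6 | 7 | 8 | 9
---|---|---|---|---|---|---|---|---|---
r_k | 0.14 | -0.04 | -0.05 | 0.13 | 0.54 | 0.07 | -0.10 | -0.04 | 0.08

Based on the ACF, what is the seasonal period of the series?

The largest autocorrelation is r_5 = 0.54; the remaining lags stay at or below 0.14.
The dominant spike at lag 5 indicates a seasonal period of 5.

5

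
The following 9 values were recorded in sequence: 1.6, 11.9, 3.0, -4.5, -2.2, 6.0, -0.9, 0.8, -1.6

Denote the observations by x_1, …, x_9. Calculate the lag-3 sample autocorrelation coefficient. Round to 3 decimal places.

-0.148

Mean x̄ = (1.6 + 11.9 + 3.0 − 4.5 − 2.2 + 6.0 − 0.9 + 0.8 − 1.6)/9 = 1.5667
Numerator Σ_{t=1}^{6}(x_t−x̄)(x_{t+3}−x̄) = -28.9567
Denominator Σ(x_t−x̄)² = 196.1800
r_3 = -28.9567 / 196.1800 = -0.148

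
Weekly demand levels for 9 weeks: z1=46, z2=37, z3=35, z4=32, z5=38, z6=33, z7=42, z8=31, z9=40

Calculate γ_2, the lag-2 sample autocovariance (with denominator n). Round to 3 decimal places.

4.948

Mean z̄ = (46 + 37 + 35 + 32 + 38 + 33 + 42 + 31 + 40)/9 = 37.1111
Σ_{t=1}^{7}(z_t−z̄)(z_{t+2}−z̄) = 44.5309
γ_2 = 44.5309 / 9 = 4.948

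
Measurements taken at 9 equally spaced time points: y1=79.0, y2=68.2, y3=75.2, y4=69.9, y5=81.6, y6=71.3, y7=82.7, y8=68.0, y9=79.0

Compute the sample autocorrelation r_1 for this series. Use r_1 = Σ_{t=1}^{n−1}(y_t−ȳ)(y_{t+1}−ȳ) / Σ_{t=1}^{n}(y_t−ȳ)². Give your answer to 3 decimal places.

Mean ȳ = (79.0 + 68.2 + 75.2 + 69.9 + 81.6 + 71.3 + 82.7 + 68.0 + 79.0)/9 = 74.9889
Numerator Σ_{t=1}^{8}(y_t−ȳ)(y_{t+1}−ȳ) = -198.1401
Denominator Σ(y_t−ȳ)² = 269.8289
r_1 = -198.1401 / 269.8289 = -0.734

-0.734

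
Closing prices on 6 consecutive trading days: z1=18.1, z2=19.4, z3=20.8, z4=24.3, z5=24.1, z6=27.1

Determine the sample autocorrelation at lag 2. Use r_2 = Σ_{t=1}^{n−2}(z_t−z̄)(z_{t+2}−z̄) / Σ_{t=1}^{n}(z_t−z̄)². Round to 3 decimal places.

0.126

Mean z̄ = (18.1 + 19.4 + 20.8 + 24.3 + 24.1 + 27.1)/6 = 22.3000
Numerator Σ_{t=1}^{4}(z_t−z̄)(z_{t+2}−z̄) = 7.4000
Denominator Σ(z_t−z̄)² = 58.5800
r_2 = 7.4000 / 58.5800 = 0.126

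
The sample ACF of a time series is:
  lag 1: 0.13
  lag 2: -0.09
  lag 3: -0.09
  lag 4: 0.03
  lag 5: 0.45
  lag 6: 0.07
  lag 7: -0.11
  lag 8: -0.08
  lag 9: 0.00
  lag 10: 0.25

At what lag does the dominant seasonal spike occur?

5

The largest autocorrelation is r_5 = 0.45, with a weaker echo at lag 10 (0.25); the remaining lags stay at or below 0.13.
The dominant spike at lag 5 indicates a seasonal period of 5.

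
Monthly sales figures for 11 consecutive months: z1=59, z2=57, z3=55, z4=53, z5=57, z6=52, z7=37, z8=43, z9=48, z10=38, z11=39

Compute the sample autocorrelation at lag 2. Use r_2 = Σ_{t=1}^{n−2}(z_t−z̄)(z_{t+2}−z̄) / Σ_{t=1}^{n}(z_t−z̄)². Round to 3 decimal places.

Mean z̄ = (59 + 57 + 55 + 53 + 57 + 52 + 37 + 43 + 48 + 38 + 39)/11 = 48.9091
Numerator Σ_{t=1}^{9}(z_t−z̄)(z_{t+2}−z̄) = 126.1653
Denominator Σ(z_t−z̄)² = 690.9091
r_2 = 126.1653 / 690.9091 = 0.183

0.183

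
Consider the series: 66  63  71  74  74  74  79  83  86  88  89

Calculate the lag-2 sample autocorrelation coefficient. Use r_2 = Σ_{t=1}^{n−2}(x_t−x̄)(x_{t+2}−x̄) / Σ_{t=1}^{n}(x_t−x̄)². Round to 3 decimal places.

0.396

Mean x̄ = (66 + 63 + 71 + 74 + 74 + 74 + 79 + 83 + 86 + 88 + 89)/11 = 77.0000
Numerator Σ_{t=1}^{9}(x_t−x̄)(x_{t+2}−x̄) = 303.0000
Denominator Σ(x_t−x̄)² = 766.0000
r_2 = 303.0000 / 766.0000 = 0.396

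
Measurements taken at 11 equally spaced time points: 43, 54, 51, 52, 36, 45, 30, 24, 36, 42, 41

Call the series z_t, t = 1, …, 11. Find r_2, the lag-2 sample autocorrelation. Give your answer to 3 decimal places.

0.213

Mean z̄ = (43 + 54 + 51 + 52 + 36 + 45 + 30 + 24 + 36 + 42 + 41)/11 = 41.2727
Numerator Σ_{t=1}^{9}(z_t−z̄)(z_{t+2}−z̄) = 185.3967
Denominator Σ(z_t−z̄)² = 870.1818
r_2 = 185.3967 / 870.1818 = 0.213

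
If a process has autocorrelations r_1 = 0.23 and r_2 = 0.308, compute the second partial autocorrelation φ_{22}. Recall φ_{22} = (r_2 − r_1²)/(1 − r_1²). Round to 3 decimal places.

0.269

φ_{22} = (r_2 − r_1²) / (1 − r_1²)
r_1² = (0.23)² = 0.0529
Numerator = 0.308 − 0.0529 = 0.2551; denominator = 1 − 0.0529 = 0.9471
φ_{22} = 0.2551 / 0.9471 = 0.269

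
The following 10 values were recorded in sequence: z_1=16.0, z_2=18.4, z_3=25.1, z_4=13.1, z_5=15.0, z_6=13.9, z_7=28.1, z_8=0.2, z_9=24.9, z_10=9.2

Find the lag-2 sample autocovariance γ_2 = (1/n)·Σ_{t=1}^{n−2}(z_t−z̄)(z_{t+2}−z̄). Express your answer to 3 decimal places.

Mean z̄ = (16.0 + 18.4 + 25.1 + 13.1 + 15.0 + 13.9 + 28.1 + 0.2 + 24.9 + 9.2)/10 = 16.3900
Σ_{t=1}^{8}(z_t−z̄)(z_{t+2}−z̄) = 226.1698
γ_2 = 226.1698 / 10 = 22.617

22.617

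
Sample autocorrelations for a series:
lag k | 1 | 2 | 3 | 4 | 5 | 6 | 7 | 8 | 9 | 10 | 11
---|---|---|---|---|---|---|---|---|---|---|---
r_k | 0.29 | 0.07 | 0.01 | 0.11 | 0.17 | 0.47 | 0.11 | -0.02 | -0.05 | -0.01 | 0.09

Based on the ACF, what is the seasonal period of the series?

The largest autocorrelation is r_6 = 0.47; the remaining lags stay at or below 0.29. The elevated value at lag 1 (0.29), dropping to 0.07 at lag 2, reflects decaying short-term dependence rather than seasonality.
The dominant spike at lag 6 indicates a seasonal period of 6.

6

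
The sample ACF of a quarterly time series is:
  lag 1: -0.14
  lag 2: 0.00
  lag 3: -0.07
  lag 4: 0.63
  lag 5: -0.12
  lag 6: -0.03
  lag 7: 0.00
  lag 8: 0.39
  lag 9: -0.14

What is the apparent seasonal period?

4

The largest autocorrelation is r_4 = 0.63, with a weaker echo at lag 8 (0.39); the remaining lags stay at or below 0.00.
The dominant spike at lag 4 indicates a seasonal period of 4.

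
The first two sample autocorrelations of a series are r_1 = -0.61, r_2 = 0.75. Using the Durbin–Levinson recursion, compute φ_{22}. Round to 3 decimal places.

0.602

φ_{22} = (r_2 − r_1²) / (1 − r_1²)
r_1² = (-0.61)² = 0.3721
Numerator = 0.75 − 0.3721 = 0.3779; denominator = 1 − 0.3721 = 0.6279
φ_{22} = 0.3779 / 0.6279 = 0.602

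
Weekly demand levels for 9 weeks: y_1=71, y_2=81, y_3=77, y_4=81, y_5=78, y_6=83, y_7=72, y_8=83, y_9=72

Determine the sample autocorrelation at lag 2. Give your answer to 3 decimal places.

0.489

Mean ȳ = (71 + 81 + 77 + 81 + 78 + 83 + 72 + 83 + 72)/9 = 77.5556
Numerator Σ_{t=1}^{7}(y_t−ȳ)(y_{t+2}−ȳ) = 92.0494
Denominator Σ(y_t−ȳ)² = 188.2222
r_2 = 92.0494 / 188.2222 = 0.489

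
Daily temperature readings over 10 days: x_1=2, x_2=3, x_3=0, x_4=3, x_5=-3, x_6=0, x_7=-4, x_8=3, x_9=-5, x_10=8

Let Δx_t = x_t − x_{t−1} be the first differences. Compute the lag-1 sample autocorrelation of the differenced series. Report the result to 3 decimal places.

-0.679

First differences Δx: 1, -3, 3, -6, 3, -4, 7, -8, 13
Mean of differences = 0.6667
Numerator Σ(Δx_t−Δx̄)(Δx_{t+1}−Δx̄) = -243.1111
Denominator Σ(Δx_t−Δx̄)² = 358.0000
r_1(Δx) = -243.1111 / 358.0000 = -0.679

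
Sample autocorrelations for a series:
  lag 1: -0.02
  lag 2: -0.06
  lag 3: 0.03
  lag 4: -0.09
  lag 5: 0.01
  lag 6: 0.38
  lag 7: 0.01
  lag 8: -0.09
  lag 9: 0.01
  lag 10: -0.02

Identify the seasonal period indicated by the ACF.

The largest autocorrelation is r_6 = 0.38; the remaining lags stay at or below 0.03.
The dominant spike at lag 6 indicates a seasonal period of 6.

6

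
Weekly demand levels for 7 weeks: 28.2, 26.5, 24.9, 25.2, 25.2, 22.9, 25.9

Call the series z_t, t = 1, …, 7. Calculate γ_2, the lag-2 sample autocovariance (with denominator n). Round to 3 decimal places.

-0.147

Mean z̄ = (28.2 + 26.5 + 24.9 + 25.2 + 25.2 + 22.9 + 25.9)/7 = 25.5429
Σ_{t=1}^{5}(z_t−z̄)(z_{t+2}−z̄) = -1.0322
γ_2 = -1.0322 / 7 = -0.147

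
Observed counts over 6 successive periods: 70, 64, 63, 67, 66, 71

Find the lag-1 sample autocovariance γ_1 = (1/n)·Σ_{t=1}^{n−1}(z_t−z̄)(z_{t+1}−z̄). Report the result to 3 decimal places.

Mean z̄ = (70 + 64 + 63 + 67 + 66 + 71)/6 = 66.8333
Deviations: 3.1667, -2.8333, -3.8333, 0.1667, -0.8333, 4.1667
Σ_{t=1}^{5}(z_t−z̄)(z_{t+1}−z̄) = -2.3611
γ_1 = -2.3611 / 6 = -0.394

-0.394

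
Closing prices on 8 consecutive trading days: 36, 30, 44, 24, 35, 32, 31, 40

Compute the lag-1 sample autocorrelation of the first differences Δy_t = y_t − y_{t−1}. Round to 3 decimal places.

-0.741

First differences Δy: -6, 14, -20, 11, -3, -1, 9
Mean of differences = 0.5714
Numerator Σ(Δy_t−Δȳ)(Δy_{t+1}−Δȳ) = -623.8980
Denominator Σ(Δy_t−Δȳ)² = 841.7143
r_1(Δy) = -623.8980 / 841.7143 = -0.741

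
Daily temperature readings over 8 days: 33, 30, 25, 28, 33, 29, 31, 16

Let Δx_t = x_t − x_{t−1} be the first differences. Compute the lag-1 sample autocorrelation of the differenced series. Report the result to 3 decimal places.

First differences Δx: -3, -5, 3, 5, -4, 2, -15
Mean of differences = -2.4286
Numerator Σ(Δx_t−Δx̄)(Δx_{t+1}−Δx̄) = -46.4694
Denominator Σ(Δx_t−Δx̄)² = 271.7143
r_1(Δx) = -46.4694 / 271.7143 = -0.171

-0.171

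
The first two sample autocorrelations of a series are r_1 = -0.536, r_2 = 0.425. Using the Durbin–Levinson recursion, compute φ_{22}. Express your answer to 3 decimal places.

φ_{22} = (r_2 − r_1²) / (1 − r_1²)
r_1² = (-0.536)² = 0.287296
Numerator = 0.425 − 0.2873 = 0.1377; denominator = 1 − 0.2873 = 0.7127
φ_{22} = 0.1377 / 0.7127 = 0.193

0.193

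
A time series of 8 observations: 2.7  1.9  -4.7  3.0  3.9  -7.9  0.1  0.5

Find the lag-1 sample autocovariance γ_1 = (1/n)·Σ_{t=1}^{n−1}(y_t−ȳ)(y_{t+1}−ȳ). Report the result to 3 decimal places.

-4.748

Mean ȳ = (2.7 + 1.9 − 4.7 + 3.0 + 3.9 − 7.9 + 0.1 + 0.5)/8 = -0.0625
Σ_{t=1}^{7}(y_t−ȳ)(y_{t+1}−ȳ) = -37.9852
γ_1 = -37.9852 / 8 = -4.748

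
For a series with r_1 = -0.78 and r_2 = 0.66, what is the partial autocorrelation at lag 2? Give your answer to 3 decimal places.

φ_{22} = (r_2 − r_1²) / (1 − r_1²)
r_1² = (-0.78)² = 0.6084
Numerator = 0.66 − 0.6084 = 0.0516; denominator = 1 − 0.6084 = 0.3916
φ_{22} = 0.0516 / 0.3916 = 0.132

0.132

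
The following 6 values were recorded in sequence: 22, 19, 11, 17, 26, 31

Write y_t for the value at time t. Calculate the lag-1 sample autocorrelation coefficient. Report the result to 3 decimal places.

0.358

Mean ȳ = (22 + 19 + 11 + 17 + 26 + 31)/6 = 21.0000
Deviations from mean: 1.0000, -2.0000, -10.0000, -4.0000, 5.0000, 10.0000
Σ(y_t−ȳ)(y_{t+1}−ȳ) = (-2.0000) + (20.0000) + (40.0000) + (-20.0000) + (50.0000) = 88.0000
Denominator Σ(y_t−ȳ)² = 246.0000
r_1 = 88.0000 / 246.0000 = 0.358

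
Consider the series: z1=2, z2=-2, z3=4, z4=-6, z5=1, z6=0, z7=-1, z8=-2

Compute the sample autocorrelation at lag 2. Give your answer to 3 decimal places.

Mean z̄ = (2 − 2 + 4 − 6 + 1 + 0 − 1 − 2)/8 = -0.5000
Deviations from mean: 2.5000, -1.5000, 4.5000, -5.5000, 1.5000, 0.5000, -0.5000, -1.5000
Numerator Σ_{t=1}^{6}(z_t−z̄)(z_{t+2}−z̄) = 22.0000
Denominator Σ(z_t−z̄)² = 64.0000
r_2 = 22.0000 / 64.0000 = 0.344

0.344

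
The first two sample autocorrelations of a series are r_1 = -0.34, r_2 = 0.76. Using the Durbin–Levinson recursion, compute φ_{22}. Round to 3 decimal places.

φ_{22} = (r_2 − r_1²) / (1 − r_1²)
r_1² = (-0.34)² = 0.1156
Numerator = 0.76 − 0.1156 = 0.6444; denominator = 1 − 0.1156 = 0.8844
φ_{22} = 0.6444 / 0.8844 = 0.729

0.729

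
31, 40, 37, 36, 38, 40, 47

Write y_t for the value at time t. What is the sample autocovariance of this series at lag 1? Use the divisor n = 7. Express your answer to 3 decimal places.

0.484

Mean ȳ = (31 + 40 + 37 + 36 + 38 + 40 + 47)/7 = 38.4286
Deviations: -7.4286, 1.5714, -1.4286, -2.4286, -0.4286, 1.5714, 8.5714
Σ_{t=1}^{6}(y_t−ȳ)(y_{t+1}−ȳ) = 3.3878
γ_1 = 3.3878 / 7 = 0.484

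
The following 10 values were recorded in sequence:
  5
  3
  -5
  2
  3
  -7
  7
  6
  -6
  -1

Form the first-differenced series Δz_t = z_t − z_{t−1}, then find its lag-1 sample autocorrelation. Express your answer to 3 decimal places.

First differences Δz: -2, -8, 7, 1, -10, 14, -1, -12, 5
Mean of differences = -0.6667
Numerator Σ(Δz_t−Δz̄)(Δz_{t+1}−Δz̄) = -251.4444
Denominator Σ(Δz_t−Δz̄)² = 580.0000
r_1(Δz) = -251.4444 / 580.0000 = -0.434

-0.434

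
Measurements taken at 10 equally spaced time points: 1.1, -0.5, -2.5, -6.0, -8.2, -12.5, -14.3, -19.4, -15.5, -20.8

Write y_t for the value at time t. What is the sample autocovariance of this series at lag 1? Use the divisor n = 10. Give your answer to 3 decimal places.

Mean ȳ = (1.1 − 0.5 − 2.5 − 6.0 − 8.2 − 12.5 − 14.3 − 19.4 − 15.5 − 20.8)/10 = -9.8600
Σ_{t=1}^{9}(y_t−ȳ)(y_{t+1}−ȳ) = 371.4964
γ_1 = 371.4964 / 10 = 37.150

37.150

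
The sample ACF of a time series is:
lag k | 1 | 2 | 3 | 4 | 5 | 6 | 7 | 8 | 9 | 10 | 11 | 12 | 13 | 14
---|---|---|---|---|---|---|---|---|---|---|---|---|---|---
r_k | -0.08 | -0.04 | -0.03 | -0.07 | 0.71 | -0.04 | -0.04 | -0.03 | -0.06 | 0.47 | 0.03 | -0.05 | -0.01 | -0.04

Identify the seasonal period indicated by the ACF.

The largest autocorrelation is r_5 = 0.71, with a weaker echo at lag 10 (0.47); the remaining lags stay at or below 0.03.
The dominant spike at lag 5 indicates a seasonal period of 5.

5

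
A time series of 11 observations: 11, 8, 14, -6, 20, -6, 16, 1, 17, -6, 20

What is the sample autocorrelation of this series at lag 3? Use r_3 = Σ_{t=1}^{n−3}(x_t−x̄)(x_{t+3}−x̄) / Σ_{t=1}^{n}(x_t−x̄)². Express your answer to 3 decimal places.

-0.576

Mean x̄ = (11 + 8 + 14 − 6 + 20 − 6 + 16 + 1 + 17 − 6 + 20)/11 = 8.0909
Numerator Σ_{t=1}^{8}(x_t−x̄)(x_{t+3}−x̄) = -642.6612
Denominator Σ(x_t−x̄)² = 1114.9091
r_3 = -642.6612 / 1114.9091 = -0.576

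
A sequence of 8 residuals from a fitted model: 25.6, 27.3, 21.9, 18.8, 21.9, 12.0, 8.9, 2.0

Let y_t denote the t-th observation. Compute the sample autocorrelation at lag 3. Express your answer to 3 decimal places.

-0.090

Mean ȳ = (25.6 + 27.3 + 21.9 + 18.8 + 21.9 + 12.0 + 8.9 + 2.0)/8 = 17.3000
Deviations from mean: 8.3000, 10.0000, 4.6000, 1.5000, 4.6000, -5.3000, -8.4000, -15.3000
Σ(y_t−ȳ)(y_{t+3}−ȳ) = (12.4500) + (46.0000) + (-24.3800) + (-12.6000) + (-70.3800) = -48.9100
Denominator Σ(y_t−ȳ)² = 546.2000
r_3 = -48.9100 / 546.2000 = -0.090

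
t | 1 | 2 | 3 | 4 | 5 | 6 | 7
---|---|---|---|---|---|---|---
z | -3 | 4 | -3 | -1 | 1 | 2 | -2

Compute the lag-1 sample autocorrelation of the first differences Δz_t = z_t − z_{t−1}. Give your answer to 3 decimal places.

-0.494

First differences Δz: 7, -7, 2, 2, 1, -4
Mean of differences = 0.1667
Numerator Σ(Δz_t−Δz̄)(Δz_{t+1}−Δz̄) = -60.6944
Denominator Σ(Δz_t−Δz̄)² = 122.8333
r_1(Δz) = -60.6944 / 122.8333 = -0.494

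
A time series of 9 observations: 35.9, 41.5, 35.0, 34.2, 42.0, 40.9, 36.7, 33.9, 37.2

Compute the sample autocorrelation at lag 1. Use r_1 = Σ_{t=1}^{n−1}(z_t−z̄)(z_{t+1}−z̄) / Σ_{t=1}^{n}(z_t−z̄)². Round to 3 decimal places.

-0.079

Mean z̄ = (35.9 + 41.5 + 35.0 + 34.2 + 42.0 + 40.9 + 36.7 + 33.9 + 37.2)/9 = 37.4778
Numerator Σ_{t=1}^{8}(z_t−z̄)(z_{t+1}−z̄) = -6.4227
Denominator Σ(z_t−z̄)² = 81.1956
r_1 = -6.4227 / 81.1956 = -0.079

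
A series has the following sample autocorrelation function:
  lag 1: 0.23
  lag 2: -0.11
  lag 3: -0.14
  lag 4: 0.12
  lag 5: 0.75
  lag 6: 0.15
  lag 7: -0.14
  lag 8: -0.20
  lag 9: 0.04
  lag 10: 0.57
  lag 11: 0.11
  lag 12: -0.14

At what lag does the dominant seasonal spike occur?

5

The largest autocorrelation is r_5 = 0.75, with a weaker echo at lag 10 (0.57); the remaining lags stay at or below 0.23.
The dominant spike at lag 5 indicates a seasonal period of 5.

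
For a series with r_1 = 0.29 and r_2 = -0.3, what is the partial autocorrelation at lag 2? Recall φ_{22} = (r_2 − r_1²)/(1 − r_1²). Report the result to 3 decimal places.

φ_{22} = (r_2 − r_1²) / (1 − r_1²)
r_1² = (0.29)² = 0.0841
Numerator = -0.3 − 0.0841 = -0.3841; denominator = 1 − 0.0841 = 0.9159
φ_{22} = -0.3841 / 0.9159 = -0.419

-0.419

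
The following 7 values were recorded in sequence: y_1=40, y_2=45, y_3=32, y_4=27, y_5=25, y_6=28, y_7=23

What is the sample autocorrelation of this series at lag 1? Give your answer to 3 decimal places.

0.500

Mean ȳ = (40 + 45 + 32 + 27 + 25 + 28 + 23)/7 = 31.4286
Deviations from mean: 8.5714, 13.5714, 0.5714, -4.4286, -6.4286, -3.4286, -8.4286
Numerator Σ_{t=1}^{6}(y_t−ȳ)(y_{t+1}−ȳ) = 200.9592
Denominator Σ(y_t−ȳ)² = 401.7143
r_1 = 200.9592 / 401.7143 = 0.500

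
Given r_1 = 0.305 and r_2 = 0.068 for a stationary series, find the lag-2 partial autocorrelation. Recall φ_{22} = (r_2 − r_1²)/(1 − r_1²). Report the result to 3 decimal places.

φ_{22} = (r_2 − r_1²) / (1 − r_1²)
r_1² = (0.305)² = 0.093025
Numerator = 0.068 − 0.0930 = -0.0250; denominator = 1 − 0.0930 = 0.9070
φ_{22} = -0.0250 / 0.9070 = -0.028

-0.028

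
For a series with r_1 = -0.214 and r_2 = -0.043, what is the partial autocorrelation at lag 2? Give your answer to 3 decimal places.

φ_{22} = (r_2 − r_1²) / (1 − r_1²)
r_1² = (-0.214)² = 0.045796
Numerator = -0.043 − 0.0458 = -0.0888; denominator = 1 − 0.0458 = 0.9542
φ_{22} = -0.0888 / 0.9542 = -0.093

-0.093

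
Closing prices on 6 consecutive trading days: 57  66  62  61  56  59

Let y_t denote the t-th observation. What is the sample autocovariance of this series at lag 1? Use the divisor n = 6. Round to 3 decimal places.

-0.810

Mean ȳ = (57 + 66 + 62 + 61 + 56 + 59)/6 = 60.1667
Deviations: -3.1667, 5.8333, 1.8333, 0.8333, -4.1667, -1.1667
Σ_{t=1}^{5}(y_t−ȳ)(y_{t+1}−ȳ) = -4.8611
γ_1 = -4.8611 / 6 = -0.810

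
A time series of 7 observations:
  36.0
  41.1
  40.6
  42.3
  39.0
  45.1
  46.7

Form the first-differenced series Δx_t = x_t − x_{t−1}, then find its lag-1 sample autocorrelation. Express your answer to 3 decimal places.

-0.489

First differences Δx: 5.1, -0.5, 1.7, -3.3, 6.1, 1.6
Mean of differences = 1.7833
Numerator Σ(Δx_t−Δx̄)(Δx_{t+1}−Δx̄) = -29.6936
Denominator Σ(Δx_t−Δx̄)² = 60.7283
r_1(Δx) = -29.6936 / 60.7283 = -0.489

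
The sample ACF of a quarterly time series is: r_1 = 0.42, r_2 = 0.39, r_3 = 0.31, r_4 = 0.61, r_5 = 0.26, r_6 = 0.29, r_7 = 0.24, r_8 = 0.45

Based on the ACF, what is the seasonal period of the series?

The largest autocorrelation is r_4 = 0.61, with a weaker echo at lag 8 (0.45); the remaining lags stay at or below 0.42. The elevated value at lag 1 (0.42), dropping to 0.39 at lag 2, reflects decaying short-term dependence rather than seasonality.
The dominant spike at lag 4 indicates a seasonal period of 4.

4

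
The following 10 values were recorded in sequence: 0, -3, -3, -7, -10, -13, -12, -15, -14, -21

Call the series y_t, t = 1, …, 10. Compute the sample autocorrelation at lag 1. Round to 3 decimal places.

Mean ȳ = (0 − 3 − 3 − 7 − 10 − 13 − 12 − 15 − 14 − 21)/10 = -9.8000
Numerator Σ_{t=1}^{9}(y_t−ȳ)(y_{t+1}−ȳ) = 219.3600
Denominator Σ(y_t−ȳ)² = 381.6000
r_1 = 219.3600 / 381.6000 = 0.575

0.575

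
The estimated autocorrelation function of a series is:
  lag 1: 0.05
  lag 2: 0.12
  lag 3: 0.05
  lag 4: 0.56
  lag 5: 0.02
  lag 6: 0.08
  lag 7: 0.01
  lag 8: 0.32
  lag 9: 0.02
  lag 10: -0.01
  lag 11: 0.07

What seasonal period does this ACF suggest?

4

The largest autocorrelation is r_4 = 0.56, with a weaker echo at lag 8 (0.32); the remaining lags stay at or below 0.12.
The dominant spike at lag 4 indicates a seasonal period of 4.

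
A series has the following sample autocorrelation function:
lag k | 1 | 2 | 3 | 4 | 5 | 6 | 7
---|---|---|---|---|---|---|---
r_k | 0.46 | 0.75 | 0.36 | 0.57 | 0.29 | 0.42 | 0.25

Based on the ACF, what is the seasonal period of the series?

2

The largest autocorrelation is r_2 = 0.75, with a weaker echo at lag 4 (0.57); the remaining lags stay at or below 0.46.
The dominant spike at lag 2 indicates a seasonal period of 2.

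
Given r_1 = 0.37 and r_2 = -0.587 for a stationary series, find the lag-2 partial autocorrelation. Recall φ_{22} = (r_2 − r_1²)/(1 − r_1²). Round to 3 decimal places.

φ_{22} = (r_2 − r_1²) / (1 − r_1²)
r_1² = (0.37)² = 0.1369
Numerator = -0.587 − 0.1369 = -0.7239; denominator = 1 − 0.1369 = 0.8631
φ_{22} = -0.7239 / 0.8631 = -0.839

-0.839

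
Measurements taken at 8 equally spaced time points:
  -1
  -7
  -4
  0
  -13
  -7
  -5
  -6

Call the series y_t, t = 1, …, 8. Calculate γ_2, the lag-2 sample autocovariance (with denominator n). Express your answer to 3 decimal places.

Mean ȳ = (-1 − 7 − 4 + 0 − 13 − 7 − 5 − 6)/8 = -5.3750
Σ_{t=1}^{6}(y_t−ȳ)(y_{t+2}−ȳ) = -23.7813
γ_2 = -23.7813 / 8 = -2.973

-2.973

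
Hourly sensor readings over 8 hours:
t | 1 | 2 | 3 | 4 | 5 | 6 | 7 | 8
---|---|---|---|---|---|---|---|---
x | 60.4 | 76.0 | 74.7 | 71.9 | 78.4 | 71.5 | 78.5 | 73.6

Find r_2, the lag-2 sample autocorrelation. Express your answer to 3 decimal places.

Mean x̄ = (60.4 + 76.0 + 74.7 + 71.9 + 78.4 + 71.5 + 78.5 + 73.6)/8 = 73.1250
Deviations from mean: -12.7250, 2.8750, 1.5750, -1.2250, 5.2750, -1.6250, 5.3750, 0.4750
Σ(x_t−x̄)(x_{t+2}−x̄) = (-20.0419) + (-3.5219) + (8.3081) + (1.9906) + (28.3531) + (-0.7719) = 14.3163
Denominator Σ(x_t−x̄)² = 233.7550
r_2 = 14.3163 / 233.7550 = 0.061

0.061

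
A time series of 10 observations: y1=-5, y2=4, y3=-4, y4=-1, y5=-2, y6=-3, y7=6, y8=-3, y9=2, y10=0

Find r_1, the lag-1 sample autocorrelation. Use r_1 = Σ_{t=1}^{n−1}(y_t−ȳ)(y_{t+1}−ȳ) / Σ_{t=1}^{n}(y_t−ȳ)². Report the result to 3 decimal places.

Mean ȳ = (-5 + 4 − 4 − 1 − 2 − 3 + 6 − 3 + 2 + 0)/10 = -0.6000
Numerator Σ_{t=1}^{9}(y_t−ȳ)(y_{t+1}−ȳ) = -66.9600
Denominator Σ(y_t−ȳ)² = 116.4000
r_1 = -66.9600 / 116.4000 = -0.575

-0.575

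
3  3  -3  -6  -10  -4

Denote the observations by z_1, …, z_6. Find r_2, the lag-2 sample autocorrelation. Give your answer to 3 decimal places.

Mean z̄ = (3 + 3 − 3 − 6 − 10 − 4)/6 = -2.8333
Deviations from mean: 5.8333, 5.8333, -0.1667, -3.1667, -7.1667, -1.1667
Σ(z_t−z̄)(z_{t+2}−z̄) = (-0.9722) + (-18.4722) + (1.1944) + (3.6944) = -14.5556
Denominator Σ(z_t−z̄)² = 130.8333
r_2 = -14.5556 / 130.8333 = -0.111

-0.111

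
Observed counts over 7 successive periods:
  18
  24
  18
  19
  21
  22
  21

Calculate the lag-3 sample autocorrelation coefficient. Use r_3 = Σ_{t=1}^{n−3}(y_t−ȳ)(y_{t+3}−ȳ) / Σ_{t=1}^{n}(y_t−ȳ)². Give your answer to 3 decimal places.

Mean ȳ = (18 + 24 + 18 + 19 + 21 + 22 + 21)/7 = 20.4286
Σ(y_t−ȳ)(y_{t+3}−ȳ) = (3.4694) + (2.0408) + (-3.8163) + (-0.8163) = 0.8776
Denominator Σ(y_t−ȳ)² = 29.7143
r_3 = 0.8776 / 29.7143 = 0.030

0.030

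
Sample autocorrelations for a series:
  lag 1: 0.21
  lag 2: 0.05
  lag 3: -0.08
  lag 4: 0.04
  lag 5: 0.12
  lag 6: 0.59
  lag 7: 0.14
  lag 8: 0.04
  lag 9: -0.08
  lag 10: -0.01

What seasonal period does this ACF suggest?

The largest autocorrelation is r_6 = 0.59; the remaining lags stay at or below 0.21. The elevated value at lag 1 (0.21), dropping to 0.05 at lag 2, reflects decaying short-term dependence rather than seasonality.
The dominant spike at lag 6 indicates a seasonal period of 6.

6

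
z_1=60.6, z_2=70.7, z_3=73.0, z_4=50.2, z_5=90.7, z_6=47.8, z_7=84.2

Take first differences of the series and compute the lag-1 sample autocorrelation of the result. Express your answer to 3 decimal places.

-0.782

First differences Δz: 10.1, 2.3, -22.8, 40.5, -42.9, 36.4
Mean of differences = 3.9333
Numerator Σ(Δz_t−Δz̄)(Δz_{t+1}−Δz̄) = -4177.0178
Denominator Σ(Δz_t−Δz̄)² = 5339.9333
r_1(Δz) = -4177.0178 / 5339.9333 = -0.782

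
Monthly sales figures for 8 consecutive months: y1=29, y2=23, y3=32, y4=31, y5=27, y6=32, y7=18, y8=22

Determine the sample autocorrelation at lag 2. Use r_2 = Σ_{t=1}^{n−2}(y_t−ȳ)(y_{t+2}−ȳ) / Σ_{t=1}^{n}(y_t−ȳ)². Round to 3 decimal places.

Mean ȳ = (29 + 23 + 32 + 31 + 27 + 32 + 18 + 22)/8 = 26.7500
Deviations from mean: 2.2500, -3.7500, 5.2500, 4.2500, 0.2500, 5.2500, -8.7500, -4.7500
Numerator Σ_{t=1}^{6}(y_t−ȳ)(y_{t+2}−ȳ) = -7.6250
Denominator Σ(y_t−ȳ)² = 191.5000
r_2 = -7.6250 / 191.5000 = -0.040

-0.040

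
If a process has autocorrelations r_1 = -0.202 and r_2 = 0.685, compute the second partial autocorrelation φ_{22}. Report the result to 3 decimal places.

φ_{22} = (r_2 − r_1²) / (1 − r_1²)
r_1² = (-0.202)² = 0.040804
Numerator = 0.685 − 0.0408 = 0.6442; denominator = 1 − 0.0408 = 0.9592
φ_{22} = 0.6442 / 0.9592 = 0.672

0.672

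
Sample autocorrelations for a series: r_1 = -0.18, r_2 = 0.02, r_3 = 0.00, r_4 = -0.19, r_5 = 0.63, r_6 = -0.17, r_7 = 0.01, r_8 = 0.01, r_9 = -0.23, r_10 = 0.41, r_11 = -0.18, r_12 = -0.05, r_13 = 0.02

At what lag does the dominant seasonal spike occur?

The largest autocorrelation is r_5 = 0.63, with a weaker echo at lag 10 (0.41); the remaining lags stay at or below 0.02.
The dominant spike at lag 5 indicates a seasonal period of 5.

5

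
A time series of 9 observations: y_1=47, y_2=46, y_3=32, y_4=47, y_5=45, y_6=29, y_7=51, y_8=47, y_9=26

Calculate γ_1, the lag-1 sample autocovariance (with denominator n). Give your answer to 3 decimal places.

Mean ȳ = (47 + 46 + 32 + 47 + 45 + 29 + 51 + 47 + 26)/9 = 41.1111
Σ_{t=1}^{8}(y_t−ȳ)(y_{t+1}−ȳ) = -244.1235
γ_1 = -244.1235 / 9 = -27.125

-27.125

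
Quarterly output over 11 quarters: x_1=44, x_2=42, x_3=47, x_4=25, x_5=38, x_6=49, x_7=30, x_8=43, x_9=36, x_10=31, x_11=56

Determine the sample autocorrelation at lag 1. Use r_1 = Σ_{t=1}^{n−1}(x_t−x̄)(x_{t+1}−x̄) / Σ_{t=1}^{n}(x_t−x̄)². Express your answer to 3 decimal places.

-0.368

Mean x̄ = (44 + 42 + 47 + 25 + 38 + 49 + 30 + 43 + 36 + 31 + 56)/11 = 40.0909
Numerator Σ_{t=1}^{10}(x_t−x̄)(x_{t+1}−x̄) = -309.2810
Denominator Σ(x_t−x̄)² = 840.9091
r_1 = -309.2810 / 840.9091 = -0.368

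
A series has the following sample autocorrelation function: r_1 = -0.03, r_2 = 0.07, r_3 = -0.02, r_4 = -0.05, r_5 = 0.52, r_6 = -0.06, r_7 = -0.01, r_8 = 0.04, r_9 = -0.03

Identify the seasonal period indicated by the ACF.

The largest autocorrelation is r_5 = 0.52; the remaining lags stay at or below 0.07.
The dominant spike at lag 5 indicates a seasonal period of 5.

5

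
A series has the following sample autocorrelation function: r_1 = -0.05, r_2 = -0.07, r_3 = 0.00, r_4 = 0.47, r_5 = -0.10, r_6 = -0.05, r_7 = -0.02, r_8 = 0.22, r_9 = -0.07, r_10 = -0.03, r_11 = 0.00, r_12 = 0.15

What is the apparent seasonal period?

The largest autocorrelation is r_4 = 0.47, with weaker echoes at lags 8 (0.22) and 12 (0.15); the remaining lags stay at or below 0.00.
The dominant spike at lag 4 indicates a seasonal period of 4.

4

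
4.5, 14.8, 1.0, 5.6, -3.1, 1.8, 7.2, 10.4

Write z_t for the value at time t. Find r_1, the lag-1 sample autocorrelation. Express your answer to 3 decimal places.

Mean z̄ = (4.5 + 14.8 + 1.0 + 5.6 − 3.1 + 1.8 + 7.2 + 10.4)/8 = 5.2750
Deviations from mean: -0.7750, 9.5250, -4.2750, 0.3250, -8.3750, -3.4750, 1.9250, 5.1250
Σ(z_t−z̄)(z_{t+1}−z̄) = (-7.3819) + (-40.7194) + (-1.3894) + (-2.7219) + (29.1031) + (-6.6894) + (9.8656) = -19.9331
Denominator Σ(z_t−z̄)² = 221.8950
r_1 = -19.9331 / 221.8950 = -0.090

-0.090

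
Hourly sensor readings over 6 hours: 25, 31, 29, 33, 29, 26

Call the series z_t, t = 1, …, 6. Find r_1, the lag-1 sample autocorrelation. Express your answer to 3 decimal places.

-0.157

Mean z̄ = (25 + 31 + 29 + 33 + 29 + 26)/6 = 28.8333
Σ(z_t−z̄)(z_{t+1}−z̄) = (-8.3056) + (0.3611) + (0.6944) + (0.6944) + (-0.4722) = -7.0278
Denominator Σ(z_t−z̄)² = 44.8333
r_1 = -7.0278 / 44.8333 = -0.157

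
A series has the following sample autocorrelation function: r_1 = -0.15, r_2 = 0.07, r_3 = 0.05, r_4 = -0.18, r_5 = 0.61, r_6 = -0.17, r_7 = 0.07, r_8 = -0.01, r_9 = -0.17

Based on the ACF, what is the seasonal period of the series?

5

The largest autocorrelation is r_5 = 0.61; the remaining lags stay at or below 0.07.
The dominant spike at lag 5 indicates a seasonal period of 5.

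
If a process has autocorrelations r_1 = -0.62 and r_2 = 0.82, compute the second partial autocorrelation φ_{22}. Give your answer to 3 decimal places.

φ_{22} = (r_2 − r_1²) / (1 − r_1²)
r_1² = (-0.62)² = 0.3844
Numerator = 0.82 − 0.3844 = 0.4356; denominator = 1 − 0.3844 = 0.6156
φ_{22} = 0.4356 / 0.6156 = 0.708

0.708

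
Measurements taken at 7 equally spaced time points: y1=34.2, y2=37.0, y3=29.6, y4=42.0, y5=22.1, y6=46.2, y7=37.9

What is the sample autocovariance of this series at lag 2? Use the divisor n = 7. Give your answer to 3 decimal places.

19.253

Mean ȳ = (34.2 + 37.0 + 29.6 + 42.0 + 22.1 + 46.2 + 37.9)/7 = 35.5714
Deviations: -1.3714, 1.4286, -5.9714, 6.4286, -13.4714, 10.6286, 2.3286
Σ_{t=1}^{5}(y_t−ȳ)(y_{t+2}−ȳ) = 134.7741
γ_2 = 134.7741 / 7 = 19.253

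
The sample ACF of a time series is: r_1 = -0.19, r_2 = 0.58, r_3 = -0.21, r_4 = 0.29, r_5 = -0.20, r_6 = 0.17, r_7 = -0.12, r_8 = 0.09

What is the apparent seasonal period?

The largest autocorrelation is r_2 = 0.58, with weaker echoes at lags 4 (0.29) and 6 (0.17); the remaining lags stay at or below 0.09.
The dominant spike at lag 2 indicates a seasonal period of 2.

2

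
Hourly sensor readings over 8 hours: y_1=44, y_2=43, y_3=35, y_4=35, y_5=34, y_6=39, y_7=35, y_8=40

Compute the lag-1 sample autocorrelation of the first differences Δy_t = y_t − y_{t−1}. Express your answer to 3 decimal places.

First differences Δy: -1, -8, 0, -1, 5, -4, 5
Mean of differences = -0.5714
Numerator Σ(Δy_t−Δȳ)(Δy_{t+1}−Δȳ) = -41.8980
Denominator Σ(Δy_t−Δȳ)² = 129.7143
r_1(Δy) = -41.8980 / 129.7143 = -0.323

-0.323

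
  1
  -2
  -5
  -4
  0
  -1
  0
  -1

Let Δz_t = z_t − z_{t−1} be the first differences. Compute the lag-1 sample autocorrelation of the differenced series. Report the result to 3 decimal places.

0.120

First differences Δz: -3, -3, 1, 4, -1, 1, -1
Mean of differences = -0.2857
Numerator Σ(Δz_t−Δz̄)(Δz_{t+1}−Δz̄) = 4.4898
Denominator Σ(Δz_t−Δz̄)² = 37.4286
r_1(Δz) = 4.4898 / 37.4286 = 0.120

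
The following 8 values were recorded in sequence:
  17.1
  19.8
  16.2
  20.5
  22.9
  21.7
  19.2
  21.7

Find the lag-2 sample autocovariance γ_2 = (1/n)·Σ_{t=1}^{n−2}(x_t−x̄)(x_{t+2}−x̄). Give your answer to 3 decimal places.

Mean x̄ = (17.1 + 19.8 + 16.2 + 20.5 + 22.9 + 21.7 + 19.2 + 21.7)/8 = 19.8875
Deviations: -2.7875, -0.0875, -3.6875, 0.6125, 3.0125, 1.8125, -0.6875, 1.8125
Σ_{t=1}^{6}(x_t−x̄)(x_{t+2}−x̄) = 1.4409
γ_2 = 1.4409 / 8 = 0.180

0.180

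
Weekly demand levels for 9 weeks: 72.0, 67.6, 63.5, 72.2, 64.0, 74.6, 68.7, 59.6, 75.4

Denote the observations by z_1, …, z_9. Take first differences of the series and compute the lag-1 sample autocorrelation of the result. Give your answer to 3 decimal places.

-0.495

First differences Δz: -4.4, -4.1, 8.7, -8.2, 10.6, -5.9, -9.1, 15.8
Mean of differences = 0.4250
Numerator Σ(Δz_t−Δz̄)(Δz_{t+1}−Δz̄) = -325.3006
Denominator Σ(Δz_t−Δz̄)² = 657.2750
r_1(Δz) = -325.3006 / 657.2750 = -0.495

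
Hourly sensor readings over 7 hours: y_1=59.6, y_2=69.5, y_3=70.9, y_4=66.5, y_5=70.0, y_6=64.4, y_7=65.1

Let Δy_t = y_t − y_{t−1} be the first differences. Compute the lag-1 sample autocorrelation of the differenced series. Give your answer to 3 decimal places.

-0.173

First differences Δy: 9.9, 1.4, -4.4, 3.5, -5.6, 0.7
Mean of differences = 0.9167
Numerator Σ(Δy_t−Δȳ)(Δy_{t+1}−Δȳ) = -27.3853
Denominator Σ(Δy_t−Δȳ)² = 158.3883
r_1(Δy) = -27.3853 / 158.3883 = -0.173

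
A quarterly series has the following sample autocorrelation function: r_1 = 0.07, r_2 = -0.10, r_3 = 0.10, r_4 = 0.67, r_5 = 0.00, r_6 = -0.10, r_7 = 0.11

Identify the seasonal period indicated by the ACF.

The largest autocorrelation is r_4 = 0.67; the remaining lags stay at or below 0.11.
The dominant spike at lag 4 indicates a seasonal period of 4.

4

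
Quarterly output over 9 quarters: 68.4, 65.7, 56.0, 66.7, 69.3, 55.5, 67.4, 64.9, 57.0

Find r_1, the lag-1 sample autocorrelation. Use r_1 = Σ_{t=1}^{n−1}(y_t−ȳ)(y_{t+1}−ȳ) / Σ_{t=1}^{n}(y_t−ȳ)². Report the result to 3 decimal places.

-0.366

Mean ȳ = (68.4 + 65.7 + 56.0 + 66.7 + 69.3 + 55.5 + 67.4 + 64.9 + 57.0)/9 = 63.4333
Numerator Σ_{t=1}^{8}(y_t−ȳ)(y_{t+1}−ȳ) = -92.3378
Denominator Σ(y_t−ȳ)² = 252.3600
r_1 = -92.3378 / 252.3600 = -0.366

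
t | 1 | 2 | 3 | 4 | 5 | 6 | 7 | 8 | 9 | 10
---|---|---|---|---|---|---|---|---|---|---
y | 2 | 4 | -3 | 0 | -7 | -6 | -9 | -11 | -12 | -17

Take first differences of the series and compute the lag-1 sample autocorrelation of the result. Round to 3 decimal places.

First differences Δy: 2, -7, 3, -7, 1, -3, -2, -1, -5
Mean of differences = -2.1111
Numerator Σ(Δy_t−Δȳ)(Δy_{t+1}−Δȳ) = -91.2346
Denominator Σ(Δy_t−Δȳ)² = 110.8889
r_1(Δy) = -91.2346 / 110.8889 = -0.823

-0.823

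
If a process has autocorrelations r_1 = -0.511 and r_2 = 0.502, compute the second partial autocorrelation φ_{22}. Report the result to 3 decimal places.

0.326

φ_{22} = (r_2 − r_1²) / (1 − r_1²)
r_1² = (-0.511)² = 0.261121
Numerator = 0.502 − 0.2611 = 0.2409; denominator = 1 − 0.2611 = 0.7389
φ_{22} = 0.2409 / 0.7389 = 0.326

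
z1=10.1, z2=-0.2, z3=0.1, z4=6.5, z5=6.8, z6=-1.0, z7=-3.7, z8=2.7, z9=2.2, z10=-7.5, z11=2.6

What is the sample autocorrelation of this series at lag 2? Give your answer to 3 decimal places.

Mean z̄ = (10.1 − 0.2 + 0.1 + 6.5 + 6.8 − 1.0 − 3.7 + 2.7 + 2.2 − 7.5 + 2.6)/11 = 1.6909
Numerator Σ_{t=1}^{9}(z_t−z̄)(z_{t+2}−z̄) = -85.3547
Denominator Σ(z_t−z̄)² = 248.9291
r_2 = -85.3547 / 248.9291 = -0.343

-0.343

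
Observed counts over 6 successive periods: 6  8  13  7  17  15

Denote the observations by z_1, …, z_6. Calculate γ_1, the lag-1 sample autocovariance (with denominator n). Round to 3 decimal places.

Mean z̄ = (6 + 8 + 13 + 7 + 17 + 15)/6 = 11.0000
Σ_{t=1}^{5}(z_t−z̄)(z_{t+1}−z̄) = 1.0000
γ_1 = 1.0000 / 6 = 0.167

0.167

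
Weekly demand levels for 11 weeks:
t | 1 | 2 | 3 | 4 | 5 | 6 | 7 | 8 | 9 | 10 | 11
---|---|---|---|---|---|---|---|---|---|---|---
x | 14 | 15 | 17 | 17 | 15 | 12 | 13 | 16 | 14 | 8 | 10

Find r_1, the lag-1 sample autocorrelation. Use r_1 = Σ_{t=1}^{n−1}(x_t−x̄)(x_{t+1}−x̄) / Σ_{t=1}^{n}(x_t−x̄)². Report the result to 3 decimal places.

Mean x̄ = (14 + 15 + 17 + 17 + 15 + 12 + 13 + 16 + 14 + 8 + 10)/11 = 13.7273
Numerator Σ_{t=1}^{10}(x_t−x̄)(x_{t+1}−x̄) = 37.1983
Denominator Σ(x_t−x̄)² = 80.1818
r_1 = 37.1983 / 80.1818 = 0.464

0.464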